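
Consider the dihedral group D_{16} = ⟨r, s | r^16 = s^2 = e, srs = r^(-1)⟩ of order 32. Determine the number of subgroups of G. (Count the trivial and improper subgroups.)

36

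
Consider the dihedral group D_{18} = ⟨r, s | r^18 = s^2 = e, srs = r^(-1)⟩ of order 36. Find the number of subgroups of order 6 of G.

7

|G| = 36 and 6 | 36, so subgroups of order 6 are possible by Lagrange.
The subgroups of order 6 are: {e, r^6, r^12, r^4s, r^10s, r^16s}; {e, r^6, r^12, r^5s, r^11s, r^17s}; {e, r^6, r^12, s, r^6s, r^12s}; {e, r^6, r^12, rs, r^7s, r^13s}; … (7 in all).
So G has 7 subgroups of order 6.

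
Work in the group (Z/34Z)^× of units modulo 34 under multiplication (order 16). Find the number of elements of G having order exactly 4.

2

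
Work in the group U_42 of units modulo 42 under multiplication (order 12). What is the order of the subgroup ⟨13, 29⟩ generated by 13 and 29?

|⟨13⟩| = 2 and |⟨29⟩| = 2, so |H| is a multiple of lcm(2, 2) = 2 and divides |G| = 12.
Closing under the operation: H = {1, 13, 29, 41}, so |H| = 4.

4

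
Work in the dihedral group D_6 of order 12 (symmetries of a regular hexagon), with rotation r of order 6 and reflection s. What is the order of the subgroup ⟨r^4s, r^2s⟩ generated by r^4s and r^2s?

|⟨r^4s⟩| = 2 and |⟨r^2s⟩| = 2, so |H| is a multiple of lcm(2, 2) = 2 and divides |G| = 12.
Closing under the operation: H = {e, r^2, r^4, s, r^2s, r^4s}, so |H| = 6.

6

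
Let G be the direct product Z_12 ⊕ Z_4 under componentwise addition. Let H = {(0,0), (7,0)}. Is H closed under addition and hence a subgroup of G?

(7,0) ∈ H but its inverse (5,0) ∉ H, so H is not a subgroup.

No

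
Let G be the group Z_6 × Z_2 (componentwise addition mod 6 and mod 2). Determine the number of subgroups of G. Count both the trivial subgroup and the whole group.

|G| = 12, so by Lagrange every subgroup order divides 12. Divisors: 1, 2, 3, 4, 6, 12.
Subgroups by order — order 1: 1; order 2: 3; order 3: 1; order 4: 1; order 6: 3; order 12: 1.
Total: 1 + 3 + 1 + 1 + 3 + 1 = 10.

10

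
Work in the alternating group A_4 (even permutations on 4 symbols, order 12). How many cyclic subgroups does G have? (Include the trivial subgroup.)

Each element a generates a cyclic subgroup ⟨a⟩; distinct elements may generate the same one (a cyclic group of order d has φ(d) generators).
Cyclic subgroups by order — order 1: 1; order 2: 3; order 3: 4.
Total: 8.

8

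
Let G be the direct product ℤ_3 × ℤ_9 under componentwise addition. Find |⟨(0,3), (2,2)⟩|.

9

|⟨(0,3)⟩| = 3 and |⟨(2,2)⟩| = 9, so |H| is a multiple of lcm(3, 9) = 9 and divides |G| = 27.
Closing under the operation: H = {(0,0), (0,3), (0,6), (1,1), (1,4), (1,7), (2,2), (2,5), (2,8)}, so |H| = 9.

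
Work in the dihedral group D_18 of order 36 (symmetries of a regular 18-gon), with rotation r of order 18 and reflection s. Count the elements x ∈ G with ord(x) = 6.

2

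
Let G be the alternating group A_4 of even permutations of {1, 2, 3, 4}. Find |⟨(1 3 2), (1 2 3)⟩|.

|⟨(1 3 2)⟩| = 3 and |⟨(1 2 3)⟩| = 3, so |H| is a multiple of lcm(3, 3) = 3 and divides |G| = 12.
Closing under the operation: H = {e, (1 2 3), (1 3 2)}, so |H| = 3.

3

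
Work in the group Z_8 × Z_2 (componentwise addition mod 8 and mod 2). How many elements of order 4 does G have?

An element (a,b) has order lcm(ord(a), ord(b)); count pairs with lcm equal to 4.
Enumerating gives 4 such elements.

4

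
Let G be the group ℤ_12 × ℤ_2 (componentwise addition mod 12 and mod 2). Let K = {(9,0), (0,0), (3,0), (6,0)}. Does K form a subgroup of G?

|K| = 4 divides |G| = 24, consistent with Lagrange.
K contains the identity, every element's inverse is in K, and K is closed under +: it is a subgroup.
In fact K = ⟨(9,0)⟩.

Yes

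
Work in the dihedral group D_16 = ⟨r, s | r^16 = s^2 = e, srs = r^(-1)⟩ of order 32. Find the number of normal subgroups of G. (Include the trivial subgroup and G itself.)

G has 36 subgroups. Checking conjugation-invariance by order — order 1: 1/1 normal; order 2: 1/17 normal; order 4: 1/9 normal; order 8: 1/5 normal; order 16: 3/3 normal; order 32: 1/1 normal.
Total normal subgroups: 8.

8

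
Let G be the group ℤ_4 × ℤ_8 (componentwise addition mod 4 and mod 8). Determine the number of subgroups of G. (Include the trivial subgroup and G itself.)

22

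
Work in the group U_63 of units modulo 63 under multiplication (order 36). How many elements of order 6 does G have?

Enumerating element orders in G gives 24 elements of order 6.

24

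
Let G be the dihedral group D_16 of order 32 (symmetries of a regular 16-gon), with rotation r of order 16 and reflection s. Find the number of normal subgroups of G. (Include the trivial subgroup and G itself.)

G has 36 subgroups. Checking conjugation-invariance by order — order 1: 1/1 normal; order 2: 1/17 normal; order 4: 1/9 normal; order 8: 1/5 normal; order 16: 3/3 normal; order 32: 1/1 normal.
Total normal subgroups: 8.

8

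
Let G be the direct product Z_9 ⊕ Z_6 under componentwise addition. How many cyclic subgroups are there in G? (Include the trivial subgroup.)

A cyclic subgroup of order d is generated by each of its φ(d) elements of order d, so the cyclic subgroups of order d number (#elements of order d)/φ(d).
Cyclic subgroups by order — order 1: 1; order 2: 1; order 3: 4; order 6: 4; order 9: 3; order 18: 3.
Total: 16.

16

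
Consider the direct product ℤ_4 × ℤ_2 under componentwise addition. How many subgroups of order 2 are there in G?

|G| = 8 and 2 | 8, so subgroups of order 2 are possible by Lagrange.
The subgroups of order 2 are: {(0,0), (0,1)}; {(0,0), (2,0)}; {(0,0), (2,1)}.
So G has 3 subgroups of order 2.

3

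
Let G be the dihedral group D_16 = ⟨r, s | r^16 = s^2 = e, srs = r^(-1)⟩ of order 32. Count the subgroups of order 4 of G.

9

|G| = 32 and 4 | 32, so subgroups of order 4 are possible by Lagrange.
The subgroups of order 4 are: {e, r^8, r^2s, r^10s}; {e, r^8, r^3s, r^11s}; {e, r^4, r^8, r^12}; {e, r^8, r^4s, r^12s}; … (9 in all).
So G has 9 subgroups of order 4.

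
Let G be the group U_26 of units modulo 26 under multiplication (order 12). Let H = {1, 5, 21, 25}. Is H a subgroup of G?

Yes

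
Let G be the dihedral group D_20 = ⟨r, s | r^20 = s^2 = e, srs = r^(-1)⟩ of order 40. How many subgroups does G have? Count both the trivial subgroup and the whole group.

|G| = 40, so by Lagrange every subgroup order divides 40. Divisors: 1, 2, 4, 5, 8, 10, 20, 40.
Subgroups by order — order 1: 1; order 2: 21; order 4: 11; order 5: 1; order 8: 5; order 10: 5; order 20: 3; order 40: 1.
Total: 1 + 21 + 11 + 1 + 5 + 5 + 3 + 1 = 48.

48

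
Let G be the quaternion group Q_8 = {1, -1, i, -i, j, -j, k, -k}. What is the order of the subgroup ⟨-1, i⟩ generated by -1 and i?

|⟨-1⟩| = 2 and |⟨i⟩| = 4, so |H| is a multiple of lcm(2, 4) = 4 and divides |G| = 8.
Closing under the operation: H = {1, -1, i, -i}, so |H| = 4.

4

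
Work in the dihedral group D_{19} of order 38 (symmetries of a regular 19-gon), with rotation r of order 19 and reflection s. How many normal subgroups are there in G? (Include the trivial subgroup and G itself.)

3

G has 22 subgroups. Checking conjugation-invariance by order — order 1: 1/1 normal; order 2: 0/19 normal; order 19: 1/1 normal; order 38: 1/1 normal.
Total normal subgroups: 3.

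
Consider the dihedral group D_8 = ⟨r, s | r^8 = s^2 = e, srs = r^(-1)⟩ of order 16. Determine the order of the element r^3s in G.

2

Computing powers of r^3s: the smallest k with (r^3s)^k = e is k = 2.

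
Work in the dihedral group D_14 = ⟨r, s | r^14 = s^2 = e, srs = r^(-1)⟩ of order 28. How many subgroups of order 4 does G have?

7

|G| = 28 and 4 | 28, so subgroups of order 4 are possible by Lagrange.
The subgroups of order 4 are: {e, r^7, r^3s, r^10s}; {e, r^7, r^4s, r^11s}; {e, r^7, r^5s, r^12s}; {e, r^7, r^6s, r^13s}; … (7 in all).
So G has 7 subgroups of order 4.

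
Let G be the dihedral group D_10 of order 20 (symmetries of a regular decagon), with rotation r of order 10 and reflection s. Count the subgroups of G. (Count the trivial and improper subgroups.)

22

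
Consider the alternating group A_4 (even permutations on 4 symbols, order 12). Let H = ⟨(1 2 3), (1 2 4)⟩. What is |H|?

|⟨(1 2 3)⟩| = 3 and |⟨(1 2 4)⟩| = 3, so |H| is a multiple of lcm(3, 3) = 3 and divides |G| = 12.
Closing {(1 2 3), (1 2 4)} under the group operation gives all of G, so |H| = 12.

12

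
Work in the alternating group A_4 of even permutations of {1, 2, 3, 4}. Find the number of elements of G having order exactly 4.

0

No element of G has order 4 (even though 4 | 12).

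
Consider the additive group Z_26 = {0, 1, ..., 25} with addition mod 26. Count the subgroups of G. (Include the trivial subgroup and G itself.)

Subgroups of the cyclic group Z_26 correspond bijectively to divisors of 26.
Divisors of 26: 1, 2, 13, 26.
So Z_26 has 4 subgroups.

4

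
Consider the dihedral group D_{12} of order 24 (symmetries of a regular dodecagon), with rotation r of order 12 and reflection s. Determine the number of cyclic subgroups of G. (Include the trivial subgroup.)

Group the elements of G by the cyclic subgroup they generate; each cyclic subgroup of order d accounts for φ(d) elements.
Cyclic subgroups by order — order 1: 1; order 2: 13; order 3: 1; order 4: 1; order 6: 1; order 12: 1.
Total: 18.

18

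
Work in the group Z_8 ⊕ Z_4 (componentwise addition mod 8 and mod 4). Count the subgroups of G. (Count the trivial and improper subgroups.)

22

|G| = 32, so by Lagrange every subgroup order divides 32. Divisors: 1, 2, 4, 8, 16, 32.
Subgroups by order — order 1: 1; order 2: 3; order 4: 7; order 8: 7; order 16: 3; order 32: 1.
Total: 1 + 3 + 7 + 7 + 3 + 1 = 22.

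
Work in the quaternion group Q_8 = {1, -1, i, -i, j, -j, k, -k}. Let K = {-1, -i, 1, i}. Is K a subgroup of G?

|K| = 4 divides |G| = 8, consistent with Lagrange.
K contains the identity, every element's inverse is in K, and K is closed under ·: it is a subgroup.
In fact K = ⟨-i⟩.

Yes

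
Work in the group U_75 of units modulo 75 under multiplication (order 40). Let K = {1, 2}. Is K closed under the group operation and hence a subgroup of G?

No

2 ∈ K but its inverse 38 ∉ K, so K is not a subgroup.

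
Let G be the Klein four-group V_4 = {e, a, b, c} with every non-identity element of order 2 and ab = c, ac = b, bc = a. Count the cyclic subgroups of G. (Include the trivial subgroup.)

4

Each element a generates a cyclic subgroup ⟨a⟩; distinct elements may generate the same one (a cyclic group of order d has φ(d) generators).
Cyclic subgroups by order — order 1: 1; order 2: 3.
Total: 4.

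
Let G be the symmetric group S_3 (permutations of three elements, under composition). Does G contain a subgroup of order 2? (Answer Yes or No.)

2 | 6. A subgroup of order 2 is {e, (1 2)}.

Yes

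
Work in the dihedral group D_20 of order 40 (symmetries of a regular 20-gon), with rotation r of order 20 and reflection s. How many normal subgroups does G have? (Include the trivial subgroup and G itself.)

9

G has 48 subgroups. Checking conjugation-invariance by order — order 1: 1/1 normal; order 2: 1/21 normal; order 4: 1/11 normal; order 5: 1/1 normal; order 8: 0/5 normal; order 10: 1/5 normal; order 20: 3/3 normal; order 40: 1/1 normal.
Total normal subgroups: 9.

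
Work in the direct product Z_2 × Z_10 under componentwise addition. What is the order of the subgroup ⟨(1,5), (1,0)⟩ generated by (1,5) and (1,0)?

|⟨(1,5)⟩| = 2 and |⟨(1,0)⟩| = 2, so |H| is a multiple of lcm(2, 2) = 2 and divides |G| = 20.
Closing under the operation: H = {(0,0), (0,5), (1,0), (1,5)}, so |H| = 4.

4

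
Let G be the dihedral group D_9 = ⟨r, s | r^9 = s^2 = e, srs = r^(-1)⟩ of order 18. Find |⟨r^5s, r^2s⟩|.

6

|⟨r^5s⟩| = 2 and |⟨r^2s⟩| = 2, so |H| is a multiple of lcm(2, 2) = 2 and divides |G| = 18.
Closing under the operation: H = {e, r^3, r^6, r^2s, r^5s, r^8s}, so |H| = 6.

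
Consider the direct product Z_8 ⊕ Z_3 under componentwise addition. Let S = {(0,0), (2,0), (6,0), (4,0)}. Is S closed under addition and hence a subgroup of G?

Yes

|S| = 4 divides |G| = 24, consistent with Lagrange.
S contains the identity, every element's inverse is in S, and S is closed under +: it is a subgroup.
In fact S = ⟨(6,0)⟩.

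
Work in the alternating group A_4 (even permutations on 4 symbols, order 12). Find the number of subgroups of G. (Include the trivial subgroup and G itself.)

10

|G| = 12, so by Lagrange every subgroup order divides 12. Divisors: 1, 2, 3, 4, 6, 12.
Subgroups by order — order 1: 1; order 2: 3; order 3: 4; order 4: 1; order 6: 0; order 12: 1.
Total: 1 + 3 + 4 + 1 + 0 + 1 = 10.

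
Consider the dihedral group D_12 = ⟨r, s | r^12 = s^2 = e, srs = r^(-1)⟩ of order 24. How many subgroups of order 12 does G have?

|G| = 24 and 12 | 24, so subgroups of order 12 are possible by Lagrange.
The subgroups of order 12 are: {e, r, r^2, r^3, r^4, r^5, r^6, r^7, r^8, r^9, r^10, r^11}; {e, r^2, r^4, r^6, r^8, r^10, s, r^2s, r^4s, r^6s, r^8s, r^10s}; {e, r^2, r^4, r^6, r^8, r^10, rs, r^3s, r^5s, r^7s, r^9s, r^11s}.
So G has 3 subgroups of order 12.

3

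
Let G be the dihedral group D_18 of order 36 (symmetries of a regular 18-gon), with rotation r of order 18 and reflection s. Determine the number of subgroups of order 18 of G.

3

|G| = 36 and 18 | 36, so subgroups of order 18 are possible by Lagrange.
The subgroups of order 18 are: {e, r, r^2, r^3, r^4, r^5, r^6, r^7, r^8, r^9, r^10, r^11, r^12, r^13, r^14, r^15, r^16, r^17}; {e, r^2, r^4, r^6, r^8, r^10, r^12, r^14, r^16, s, r^2s, r^4s, r^6s, r^8s, r^10s, r^12s, r^14s, r^16s}; {e, r^2, r^4, r^6, r^8, r^10, r^12, r^14, r^16, rs, r^3s, r^5s, r^7s, r^9s, r^11s, r^13s, r^15s, r^17s}.
So G has 3 subgroups of order 18.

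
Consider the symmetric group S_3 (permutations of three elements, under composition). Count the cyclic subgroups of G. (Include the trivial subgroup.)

5

Each element a generates a cyclic subgroup ⟨a⟩; distinct elements may generate the same one (a cyclic group of order d has φ(d) generators).
Cyclic subgroups by order — order 1: 1; order 2: 3; order 3: 1.
Total: 5.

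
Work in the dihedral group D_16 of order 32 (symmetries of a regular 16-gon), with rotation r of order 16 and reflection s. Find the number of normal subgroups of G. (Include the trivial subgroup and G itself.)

G has 36 subgroups. Checking conjugation-invariance by order — order 1: 1/1 normal; order 2: 1/17 normal; order 4: 1/9 normal; order 8: 1/5 normal; order 16: 3/3 normal; order 32: 1/1 normal.
Total normal subgroups: 8.

8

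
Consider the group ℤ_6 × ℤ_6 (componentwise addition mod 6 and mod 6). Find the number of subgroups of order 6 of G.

|G| = 36 and 6 | 36, so subgroups of order 6 are possible by Lagrange.
The subgroups of order 6 are: {(0,0), (0,1), (0,2), (0,3), (0,4), (0,5)}; {(0,0), (0,2), (0,4), (3,0), (3,2), (3,4)}; {(0,0), (0,2), (0,4), (3,1), (3,3), (3,5)}; {(0,0), (0,3), (2,0), (2,3), (4,0), (4,3)}; … (12 in all).
So G has 12 subgroups of order 6.

12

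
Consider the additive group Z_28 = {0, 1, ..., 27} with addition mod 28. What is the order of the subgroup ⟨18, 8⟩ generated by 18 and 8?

|⟨18⟩| = 14 and |⟨8⟩| = 7, so |H| is a multiple of lcm(14, 7) = 14 and divides |G| = 28.
Closing under the operation: H = {0, 2, 4, 6, 8, 10, 12, 14, 16, 18, 20, 22, 24, 26}, so |H| = 14.

14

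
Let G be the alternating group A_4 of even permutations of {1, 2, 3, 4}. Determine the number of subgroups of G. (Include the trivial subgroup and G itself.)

10

|G| = 12, so by Lagrange every subgroup order divides 12. Divisors: 1, 2, 3, 4, 6, 12.
Subgroups by order — order 1: 1; order 2: 3; order 3: 4; order 4: 1; order 6: 0; order 12: 1.
Total: 1 + 3 + 4 + 1 + 0 + 1 = 10.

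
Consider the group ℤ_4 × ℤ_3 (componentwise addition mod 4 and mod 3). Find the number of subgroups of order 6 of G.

1

|G| = 12 and 6 | 12, so subgroups of order 6 are possible by Lagrange.
The subgroups of order 6 are: {(0,0), (0,1), (0,2), (2,0), (2,1), (2,2)}.
So G has 1 subgroup of order 6.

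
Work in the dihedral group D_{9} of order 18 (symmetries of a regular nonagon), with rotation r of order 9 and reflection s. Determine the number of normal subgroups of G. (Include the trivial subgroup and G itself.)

4

G has 16 subgroups. Checking conjugation-invariance by order — order 1: 1/1 normal; order 2: 0/9 normal; order 3: 1/1 normal; order 6: 0/3 normal; order 9: 1/1 normal; order 18: 1/1 normal.
Total normal subgroups: 4.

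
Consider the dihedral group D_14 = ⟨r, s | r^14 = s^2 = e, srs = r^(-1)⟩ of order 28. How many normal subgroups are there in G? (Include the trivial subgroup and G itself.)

G has 28 subgroups. Checking conjugation-invariance by order — order 1: 1/1 normal; order 2: 1/15 normal; order 4: 0/7 normal; order 7: 1/1 normal; order 14: 3/3 normal; order 28: 1/1 normal.
Total normal subgroups: 7.

7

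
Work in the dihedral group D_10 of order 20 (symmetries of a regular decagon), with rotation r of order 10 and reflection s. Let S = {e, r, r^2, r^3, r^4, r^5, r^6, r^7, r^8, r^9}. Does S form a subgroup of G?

Yes

|S| = 10 divides |G| = 20, consistent with Lagrange.
S contains the identity, every element's inverse is in S, and S is closed under ·: it is a subgroup.
In fact S = ⟨r^9⟩.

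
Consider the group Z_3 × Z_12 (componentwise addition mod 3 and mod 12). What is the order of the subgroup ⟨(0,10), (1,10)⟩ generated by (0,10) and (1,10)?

|⟨(0,10)⟩| = 6 and |⟨(1,10)⟩| = 6, so |H| is a multiple of lcm(6, 6) = 6 and divides |G| = 36.
Closing under the operation: H = {(0,0), (0,2), (0,4), (0,6), (0,8), (0,10), (1,0), (1,2), (1,4), (1,6), (1,8), (1,10), (2,0), (2,2), (2,4), (2,6), (2,8), (2,10)}, so |H| = 18.

18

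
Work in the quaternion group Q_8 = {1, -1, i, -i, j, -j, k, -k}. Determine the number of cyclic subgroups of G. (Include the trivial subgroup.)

5

A cyclic subgroup of order d is generated by each of its φ(d) elements of order d, so the cyclic subgroups of order d number (#elements of order d)/φ(d).
Cyclic subgroups by order — order 1: 1; order 2: 1; order 4: 3.
Total: 5.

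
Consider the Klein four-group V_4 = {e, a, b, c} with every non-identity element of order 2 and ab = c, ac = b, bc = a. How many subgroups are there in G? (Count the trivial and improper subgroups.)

5

|G| = 4, so by Lagrange every subgroup order divides 4. Divisors: 1, 2, 4.
Subgroups by order — order 1: 1; order 2: 3; order 4: 1.
Total: 1 + 3 + 1 = 5.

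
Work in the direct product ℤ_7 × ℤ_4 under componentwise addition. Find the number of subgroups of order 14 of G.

|G| = 28 and 14 | 28, so subgroups of order 14 are possible by Lagrange.
The subgroups of order 14 are: {(0,0), (0,2), (1,0), (1,2), (2,0), (2,2), (3,0), (3,2), (4,0), (4,2), (5,0), (5,2), (6,0), (6,2)}.
So G has 1 subgroup of order 14.

1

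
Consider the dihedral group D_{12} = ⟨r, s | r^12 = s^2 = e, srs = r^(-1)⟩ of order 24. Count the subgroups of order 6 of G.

5

|G| = 24 and 6 | 24, so subgroups of order 6 are possible by Lagrange.
The subgroups of order 6 are: {e, r^2, r^4, r^6, r^8, r^10}; {e, r^4, r^8, r^2s, r^6s, r^10s}; {e, r^4, r^8, r^3s, r^7s, r^11s}; {e, r^4, r^8, s, r^4s, r^8s}; … (5 in all).
So G has 5 subgroups of order 6.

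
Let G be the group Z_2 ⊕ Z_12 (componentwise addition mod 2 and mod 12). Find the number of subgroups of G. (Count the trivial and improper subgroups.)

16

|G| = 24, so by Lagrange every subgroup order divides 24. Divisors: 1, 2, 3, 4, 6, 8, 12, 24.
Subgroups by order — order 1: 1; order 2: 3; order 3: 1; order 4: 3; order 6: 3; order 8: 1; order 12: 3; order 24: 1.
Total: 1 + 3 + 1 + 3 + 3 + 1 + 3 + 1 = 16.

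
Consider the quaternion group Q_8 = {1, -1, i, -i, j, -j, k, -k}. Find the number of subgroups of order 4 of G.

3

|G| = 8 and 4 | 8, so subgroups of order 4 are possible by Lagrange.
The subgroups of order 4 are: {1, -1, i, -i}; {1, -1, j, -j}; {1, -1, k, -k}.
So G has 3 subgroups of order 4.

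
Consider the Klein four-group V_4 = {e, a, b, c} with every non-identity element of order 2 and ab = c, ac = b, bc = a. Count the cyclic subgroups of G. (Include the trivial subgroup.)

Each element a generates a cyclic subgroup ⟨a⟩; distinct elements may generate the same one (a cyclic group of order d has φ(d) generators).
Cyclic subgroups by order — order 1: 1; order 2: 3.
Total: 4.

4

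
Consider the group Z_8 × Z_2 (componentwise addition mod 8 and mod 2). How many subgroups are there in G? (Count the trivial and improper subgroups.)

11

|G| = 16, so by Lagrange every subgroup order divides 16. Divisors: 1, 2, 4, 8, 16.
Subgroups by order — order 1: 1; order 2: 3; order 4: 3; order 8: 3; order 16: 1.
Total: 1 + 3 + 3 + 3 + 1 = 11.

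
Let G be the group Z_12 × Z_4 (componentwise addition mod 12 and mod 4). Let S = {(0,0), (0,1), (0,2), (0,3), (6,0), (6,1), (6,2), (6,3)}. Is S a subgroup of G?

Yes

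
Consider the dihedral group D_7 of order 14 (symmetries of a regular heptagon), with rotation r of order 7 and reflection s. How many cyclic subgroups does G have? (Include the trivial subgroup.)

9

A cyclic subgroup of order d is generated by each of its φ(d) elements of order d, so the cyclic subgroups of order d number (#elements of order d)/φ(d).
Cyclic subgroups by order — order 1: 1; order 2: 7; order 7: 1.
Total: 9.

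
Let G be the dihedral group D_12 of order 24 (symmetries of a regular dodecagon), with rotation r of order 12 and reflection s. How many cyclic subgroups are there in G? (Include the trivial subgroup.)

Group the elements of G by the cyclic subgroup they generate; each cyclic subgroup of order d accounts for φ(d) elements.
Cyclic subgroups by order — order 1: 1; order 2: 13; order 3: 1; order 4: 1; order 6: 1; order 12: 1.
Total: 18.

18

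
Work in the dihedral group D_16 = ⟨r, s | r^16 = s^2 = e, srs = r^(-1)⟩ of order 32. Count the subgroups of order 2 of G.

|G| = 32 and 2 | 32, so subgroups of order 2 are possible by Lagrange.
The subgroups of order 2 are: {e, r^10s}; {e, r^11s}; {e, r^12s}; {e, r^13s}; … (17 in all).
So G has 17 subgroups of order 2.

17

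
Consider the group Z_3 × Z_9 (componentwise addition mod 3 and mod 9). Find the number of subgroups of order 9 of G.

|G| = 27 and 9 | 27, so subgroups of order 9 are possible by Lagrange.
The subgroups of order 9 are: {(0,0), (0,1), (0,2), (0,3), (0,4), (0,5), (0,6), (0,7), (0,8)}; {(0,0), (0,3), (0,6), (1,0), (1,3), (1,6), (2,0), (2,3), (2,6)}; {(0,0), (0,3), (0,6), (1,1), (1,4), (1,7), (2,2), (2,5), (2,8)}; {(0,0), (0,3), (0,6), (1,2), (1,5), (1,8), (2,1), (2,4), (2,7)}.
So G has 4 subgroups of order 9.

4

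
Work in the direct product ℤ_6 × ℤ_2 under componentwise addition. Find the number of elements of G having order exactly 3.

2

An element (a,b) has order lcm(ord(a), ord(b)); count pairs with lcm equal to 3.
Enumerating gives 2 such elements.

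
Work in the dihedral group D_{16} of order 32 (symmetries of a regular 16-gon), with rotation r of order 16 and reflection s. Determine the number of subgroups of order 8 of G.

5

|G| = 32 and 8 | 32, so subgroups of order 8 are possible by Lagrange.
The subgroups of order 8 are: {e, r^2, r^4, r^6, r^8, r^10, r^12, r^14}; {e, r^4, r^8, r^12, r^2s, r^6s, r^10s, r^14s}; {e, r^4, r^8, r^12, r^3s, r^7s, r^11s, r^15s}; {e, r^4, r^8, r^12, s, r^4s, r^8s, r^12s}; … (5 in all).
So G has 5 subgroups of order 8.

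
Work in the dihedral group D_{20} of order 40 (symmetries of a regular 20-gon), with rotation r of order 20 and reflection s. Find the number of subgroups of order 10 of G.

5

|G| = 40 and 10 | 40, so subgroups of order 10 are possible by Lagrange.
The subgroups of order 10 are: {e, r^2, r^4, r^6, r^8, r^10, r^12, r^14, r^16, r^18}; {e, r^4, r^8, r^12, r^16, r^2s, r^6s, r^10s, r^14s, r^18s}; {e, r^4, r^8, r^12, r^16, r^3s, r^7s, r^11s, r^15s, r^19s}; {e, r^4, r^8, r^12, r^16, s, r^4s, r^8s, r^12s, r^16s}; … (5 in all).
So G has 5 subgroups of order 10.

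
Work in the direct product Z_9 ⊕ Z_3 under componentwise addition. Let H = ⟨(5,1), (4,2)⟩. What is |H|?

9

|⟨(5,1)⟩| = 9 and |⟨(4,2)⟩| = 9, so |H| is a multiple of lcm(9, 9) = 9 and divides |G| = 27.
Closing under the operation: H = {(0,0), (1,2), (2,1), (3,0), (4,2), (5,1), (6,0), (7,2), (8,1)}, so |H| = 9.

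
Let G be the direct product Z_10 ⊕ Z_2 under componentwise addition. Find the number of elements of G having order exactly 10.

12

An element (a,b) has order lcm(ord(a), ord(b)); count pairs with lcm equal to 10.
Enumerating gives 12 such elements.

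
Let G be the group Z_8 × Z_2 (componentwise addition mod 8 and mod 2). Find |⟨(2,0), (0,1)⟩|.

|⟨(2,0)⟩| = 4 and |⟨(0,1)⟩| = 2, so |H| is a multiple of lcm(4, 2) = 4 and divides |G| = 16.
Closing under the operation: H = {(0,0), (0,1), (2,0), (2,1), (4,0), (4,1), (6,0), (6,1)}, so |H| = 8.

8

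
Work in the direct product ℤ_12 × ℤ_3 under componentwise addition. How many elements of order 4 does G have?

An element (a,b) has order lcm(ord(a), ord(b)); count pairs with lcm equal to 4.
Enumerating gives 2 such elements.

2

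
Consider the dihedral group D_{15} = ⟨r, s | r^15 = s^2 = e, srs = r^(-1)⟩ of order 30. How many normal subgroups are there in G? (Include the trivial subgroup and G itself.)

G has 28 subgroups. Checking conjugation-invariance by order — order 1: 1/1 normal; order 2: 0/15 normal; order 3: 1/1 normal; order 5: 1/1 normal; order 6: 0/5 normal; order 10: 0/3 normal; order 15: 1/1 normal; order 30: 1/1 normal.
Total normal subgroups: 5.

5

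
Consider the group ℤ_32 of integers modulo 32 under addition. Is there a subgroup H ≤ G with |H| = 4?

Yes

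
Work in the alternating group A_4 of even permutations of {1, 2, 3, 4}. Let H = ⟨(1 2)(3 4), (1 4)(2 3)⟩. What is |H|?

|⟨(1 2)(3 4)⟩| = 2 and |⟨(1 4)(2 3)⟩| = 2, so |H| is a multiple of lcm(2, 2) = 2 and divides |G| = 12.
Closing under the operation: H = {e, (1 2)(3 4), (1 3)(2 4), (1 4)(2 3)}, so |H| = 4.

4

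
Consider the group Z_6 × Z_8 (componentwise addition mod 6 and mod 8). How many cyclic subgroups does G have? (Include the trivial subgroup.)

A cyclic subgroup of order d is generated by each of its φ(d) elements of order d, so the cyclic subgroups of order d number (#elements of order d)/φ(d).
Cyclic subgroups by order — order 1: 1; order 2: 3; order 3: 1; order 4: 2; order 6: 3; order 8: 2; order 12: 2; order 24: 2.
Total: 16.

16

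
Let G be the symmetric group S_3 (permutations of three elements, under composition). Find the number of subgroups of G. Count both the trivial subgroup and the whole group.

|G| = 6, so by Lagrange every subgroup order divides 6. Divisors: 1, 2, 3, 6.
Subgroups by order — order 1: 1; order 2: 3; order 3: 1; order 6: 1.
Total: 1 + 3 + 1 + 1 = 6.

6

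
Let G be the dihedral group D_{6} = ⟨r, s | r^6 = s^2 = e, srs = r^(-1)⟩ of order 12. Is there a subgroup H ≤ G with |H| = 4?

Yes

4 | 12. A subgroup of order 4 is {e, r^3, r^2s, r^5s}.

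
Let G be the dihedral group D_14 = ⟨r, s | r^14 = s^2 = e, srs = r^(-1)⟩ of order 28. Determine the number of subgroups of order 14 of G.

|G| = 28 and 14 | 28, so subgroups of order 14 are possible by Lagrange.
The subgroups of order 14 are: {e, r, r^2, r^3, r^4, r^5, r^6, r^7, r^8, r^9, r^10, r^11, r^12, r^13}; {e, r^2, r^4, r^6, r^8, r^10, r^12, s, r^2s, r^4s, r^6s, r^8s, r^10s, r^12s}; {e, r^2, r^4, r^6, r^8, r^10, r^12, rs, r^3s, r^5s, r^7s, r^9s, r^11s, r^13s}.
So G has 3 subgroups of order 14.

3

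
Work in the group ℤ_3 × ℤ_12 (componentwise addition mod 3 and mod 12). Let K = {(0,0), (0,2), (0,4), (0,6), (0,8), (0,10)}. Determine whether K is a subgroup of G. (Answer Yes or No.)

|K| = 6 divides |G| = 36, consistent with Lagrange.
K contains the identity, every element's inverse is in K, and K is closed under +: it is a subgroup.
In fact K = ⟨(0,2)⟩.

Yes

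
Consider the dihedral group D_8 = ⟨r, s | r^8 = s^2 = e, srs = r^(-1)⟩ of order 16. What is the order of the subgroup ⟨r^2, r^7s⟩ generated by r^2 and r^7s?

8

|⟨r^2⟩| = 4 and |⟨r^7s⟩| = 2, so |H| is a multiple of lcm(4, 2) = 4 and divides |G| = 16.
Closing under the operation: H = {e, r^2, r^4, r^6, rs, r^3s, r^5s, r^7s}, so |H| = 8.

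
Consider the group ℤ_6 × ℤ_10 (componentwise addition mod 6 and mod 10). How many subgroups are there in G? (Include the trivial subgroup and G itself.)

20

|G| = 60, so by Lagrange every subgroup order divides 60. Divisors: 1, 2, 3, 4, 5, 6, 10, 12, 15, 20, 30, 60.
Subgroups by order — order 1: 1; order 2: 3; order 3: 1; order 4: 1; order 5: 1; order 6: 3; order 10: 3; order 12: 1; order 15: 1; order 20: 1; order 30: 3; order 60: 1.
Total: 1 + 3 + 1 + 1 + 1 + 3 + 3 + 1 + 1 + 1 + 3 + 1 = 20.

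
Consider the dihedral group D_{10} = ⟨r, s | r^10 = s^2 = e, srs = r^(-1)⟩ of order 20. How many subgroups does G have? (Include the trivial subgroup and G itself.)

|G| = 20, so by Lagrange every subgroup order divides 20. Divisors: 1, 2, 4, 5, 10, 20.
Subgroups by order — order 1: 1; order 2: 11; order 4: 5; order 5: 1; order 10: 3; order 20: 1.
Total: 1 + 11 + 5 + 1 + 3 + 1 = 22.

22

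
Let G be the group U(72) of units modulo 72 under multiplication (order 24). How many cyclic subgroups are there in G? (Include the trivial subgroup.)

16

Group the elements of G by the cyclic subgroup they generate; each cyclic subgroup of order d accounts for φ(d) elements.
Cyclic subgroups by order — order 1: 1; order 2: 7; order 3: 1; order 6: 7.
Total: 16.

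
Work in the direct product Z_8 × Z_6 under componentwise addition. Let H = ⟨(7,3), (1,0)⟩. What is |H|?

|⟨(7,3)⟩| = 8 and |⟨(1,0)⟩| = 8, so |H| is a multiple of lcm(8, 8) = 8 and divides |G| = 48.
Closing under the operation: H = {(0,0), (0,3), (1,0), (1,3), (2,0), (2,3), (3,0), (3,3), (4,0), (4,3), (5,0), (5,3), (6,0), (6,3), (7,0), (7,3)}, so |H| = 16.

16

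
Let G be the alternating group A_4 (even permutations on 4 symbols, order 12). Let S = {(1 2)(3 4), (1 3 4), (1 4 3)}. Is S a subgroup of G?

No

The identity e ∉ S, so S is not a subgroup.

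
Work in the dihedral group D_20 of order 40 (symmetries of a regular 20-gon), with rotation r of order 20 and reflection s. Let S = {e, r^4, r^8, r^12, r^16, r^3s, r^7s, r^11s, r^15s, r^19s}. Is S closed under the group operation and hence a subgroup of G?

|S| = 10 divides |G| = 40, consistent with Lagrange.
S contains the identity, every element's inverse is in S, and S is closed under ·: it is a subgroup.

Yes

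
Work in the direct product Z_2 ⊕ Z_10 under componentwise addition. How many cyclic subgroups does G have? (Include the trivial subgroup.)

Each element a generates a cyclic subgroup ⟨a⟩; distinct elements may generate the same one (a cyclic group of order d has φ(d) generators).
Cyclic subgroups by order — order 1: 1; order 2: 3; order 5: 1; order 10: 3.
Total: 8.

8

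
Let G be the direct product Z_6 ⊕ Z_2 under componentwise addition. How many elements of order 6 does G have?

An element (a,b) has order lcm(ord(a), ord(b)); count pairs with lcm equal to 6.
Enumerating gives 6 such elements.

6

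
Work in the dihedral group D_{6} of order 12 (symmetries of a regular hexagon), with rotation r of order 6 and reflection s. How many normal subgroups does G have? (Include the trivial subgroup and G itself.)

G has 16 subgroups. Checking conjugation-invariance by order — order 1: 1/1 normal; order 2: 1/7 normal; order 3: 1/1 normal; order 4: 0/3 normal; order 6: 3/3 normal; order 12: 1/1 normal.
Total normal subgroups: 7.

7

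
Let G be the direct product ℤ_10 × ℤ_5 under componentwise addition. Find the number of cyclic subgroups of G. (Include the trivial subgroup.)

14

A cyclic subgroup of order d is generated by each of its φ(d) elements of order d, so the cyclic subgroups of order d number (#elements of order d)/φ(d).
Cyclic subgroups by order — order 1: 1; order 2: 1; order 5: 6; order 10: 6.
Total: 14.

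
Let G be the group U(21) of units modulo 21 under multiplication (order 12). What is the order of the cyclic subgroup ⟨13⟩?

Compute successive powers of 13 mod 21: 13, 1; 13^2 ≡ 1 (mod 21).
So |⟨13⟩| = 2.

2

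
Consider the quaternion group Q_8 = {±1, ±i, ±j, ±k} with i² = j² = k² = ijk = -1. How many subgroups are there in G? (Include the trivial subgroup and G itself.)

|G| = 8, so by Lagrange every subgroup order divides 8. Divisors: 1, 2, 4, 8.
Subgroups by order — order 1: 1; order 2: 1; order 4: 3; order 8: 1.
Total: 1 + 1 + 3 + 1 = 6.

6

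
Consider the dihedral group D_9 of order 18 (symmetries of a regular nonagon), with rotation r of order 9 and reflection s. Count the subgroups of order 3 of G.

1

|G| = 18 and 3 | 18, so subgroups of order 3 are possible by Lagrange.
The subgroups of order 3 are: {e, r^3, r^6}.
So G has 1 subgroup of order 3.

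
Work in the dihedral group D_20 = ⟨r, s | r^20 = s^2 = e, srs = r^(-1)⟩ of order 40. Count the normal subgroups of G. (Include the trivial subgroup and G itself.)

9

G has 48 subgroups. Checking conjugation-invariance by order — order 1: 1/1 normal; order 2: 1/21 normal; order 4: 1/11 normal; order 5: 1/1 normal; order 8: 0/5 normal; order 10: 1/5 normal; order 20: 3/3 normal; order 40: 1/1 normal.
Total normal subgroups: 9.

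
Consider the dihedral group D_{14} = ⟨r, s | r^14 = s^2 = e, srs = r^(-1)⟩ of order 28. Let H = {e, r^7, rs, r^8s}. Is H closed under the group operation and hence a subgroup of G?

|H| = 4 divides |G| = 28, consistent with Lagrange.
H contains the identity, every element's inverse is in H, and H is closed under ·: it is a subgroup.

Yes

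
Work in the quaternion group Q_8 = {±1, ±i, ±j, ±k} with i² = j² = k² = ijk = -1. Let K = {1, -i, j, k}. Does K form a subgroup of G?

j ∈ K but its inverse -j ∉ K, so K is not a subgroup.

No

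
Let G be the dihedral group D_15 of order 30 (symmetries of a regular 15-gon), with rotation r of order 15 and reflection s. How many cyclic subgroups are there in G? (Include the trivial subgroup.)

A cyclic subgroup of order d is generated by each of its φ(d) elements of order d, so the cyclic subgroups of order d number (#elements of order d)/φ(d).
Cyclic subgroups by order — order 1: 1; order 2: 15; order 3: 1; order 5: 1; order 15: 1.
Total: 19.

19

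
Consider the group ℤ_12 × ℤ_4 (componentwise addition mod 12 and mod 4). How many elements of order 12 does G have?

An element (a,b) has order lcm(ord(a), ord(b)); count pairs with lcm equal to 12.
Enumerating gives 24 such elements.

24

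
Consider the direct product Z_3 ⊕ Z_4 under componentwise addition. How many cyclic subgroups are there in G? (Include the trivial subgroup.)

6

A cyclic subgroup of order d is generated by each of its φ(d) elements of order d, so the cyclic subgroups of order d number (#elements of order d)/φ(d).
Cyclic subgroups by order — order 1: 1; order 2: 1; order 3: 1; order 4: 1; order 6: 1; order 12: 1.
Total: 6.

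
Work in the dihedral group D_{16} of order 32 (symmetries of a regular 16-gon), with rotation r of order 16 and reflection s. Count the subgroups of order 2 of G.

|G| = 32 and 2 | 32, so subgroups of order 2 are possible by Lagrange.
The subgroups of order 2 are: {e, r^10s}; {e, r^11s}; {e, r^12s}; {e, r^13s}; … (17 in all).
So G has 17 subgroups of order 2.

17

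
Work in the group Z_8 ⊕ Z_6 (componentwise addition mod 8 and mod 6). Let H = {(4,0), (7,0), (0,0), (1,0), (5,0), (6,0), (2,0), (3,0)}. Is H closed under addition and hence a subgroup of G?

Yes

|H| = 8 divides |G| = 48, consistent with Lagrange.
H contains the identity, every element's inverse is in H, and H is closed under +: it is a subgroup.
In fact H = ⟨(7,0)⟩.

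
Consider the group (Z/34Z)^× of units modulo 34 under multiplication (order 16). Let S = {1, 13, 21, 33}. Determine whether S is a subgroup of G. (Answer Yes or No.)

|S| = 4 divides |G| = 16, consistent with Lagrange.
S contains the identity, every element's inverse is in S, and S is closed under ·: it is a subgroup.
In fact S = ⟨21⟩.

Yes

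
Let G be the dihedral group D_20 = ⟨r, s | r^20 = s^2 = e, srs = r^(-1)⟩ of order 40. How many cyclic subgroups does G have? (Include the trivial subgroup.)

A cyclic subgroup of order d is generated by each of its φ(d) elements of order d, so the cyclic subgroups of order d number (#elements of order d)/φ(d).
Cyclic subgroups by order — order 1: 1; order 2: 21; order 4: 1; order 5: 1; order 10: 1; order 20: 1.
Total: 26.

26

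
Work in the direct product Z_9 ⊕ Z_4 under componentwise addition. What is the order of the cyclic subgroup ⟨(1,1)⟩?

The order of (1,1) in Z_9 × Z_4 is lcm(ord(1) in Z_9, ord(1) in Z_4).
ord(1) = 9 and ord(1) = 4, so |⟨(1,1)⟩| = lcm(9, 4) = 36.

36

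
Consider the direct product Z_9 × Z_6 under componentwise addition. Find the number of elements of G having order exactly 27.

An element (a,b) has order lcm(ord(a), ord(b)); count pairs with lcm equal to 27.
Enumerating gives 0 such elements.

0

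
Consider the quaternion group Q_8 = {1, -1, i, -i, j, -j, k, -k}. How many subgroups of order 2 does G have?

1

|G| = 8 and 2 | 8, so subgroups of order 2 are possible by Lagrange.
The subgroups of order 2 are: {1, -1}.
So G has 1 subgroup of order 2.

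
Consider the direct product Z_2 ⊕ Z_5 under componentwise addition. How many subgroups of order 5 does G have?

1

|G| = 10 and 5 | 10, so subgroups of order 5 are possible by Lagrange.
The subgroups of order 5 are: {(0,0), (0,1), (0,2), (0,3), (0,4)}.
So G has 1 subgroup of order 5.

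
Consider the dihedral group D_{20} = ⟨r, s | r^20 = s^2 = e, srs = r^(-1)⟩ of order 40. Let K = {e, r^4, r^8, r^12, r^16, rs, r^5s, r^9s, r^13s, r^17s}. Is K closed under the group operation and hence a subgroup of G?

|K| = 10 divides |G| = 40, consistent with Lagrange.
K contains the identity, every element's inverse is in K, and K is closed under ·: it is a subgroup.

Yes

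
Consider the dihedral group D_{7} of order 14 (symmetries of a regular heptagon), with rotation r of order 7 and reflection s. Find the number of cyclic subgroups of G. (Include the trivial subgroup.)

9

Each element a generates a cyclic subgroup ⟨a⟩; distinct elements may generate the same one (a cyclic group of order d has φ(d) generators).
Cyclic subgroups by order — order 1: 1; order 2: 7; order 7: 1.
Total: 9.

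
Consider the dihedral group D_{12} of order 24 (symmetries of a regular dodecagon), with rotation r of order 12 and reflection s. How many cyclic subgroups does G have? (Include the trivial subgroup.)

18

Group the elements of G by the cyclic subgroup they generate; each cyclic subgroup of order d accounts for φ(d) elements.
Cyclic subgroups by order — order 1: 1; order 2: 13; order 3: 1; order 4: 1; order 6: 1; order 12: 1.
Total: 18.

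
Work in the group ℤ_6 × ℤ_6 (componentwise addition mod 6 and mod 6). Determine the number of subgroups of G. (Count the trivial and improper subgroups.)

|G| = 36, so by Lagrange every subgroup order divides 36. Divisors: 1, 2, 3, 4, 6, 9, 12, 18, 36.
Subgroups by order — order 1: 1; order 2: 3; order 3: 4; order 4: 1; order 6: 12; order 9: 1; order 12: 4; order 18: 3; order 36: 1.
Total: 1 + 3 + 4 + 1 + 12 + 1 + 4 + 3 + 1 = 30.

30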